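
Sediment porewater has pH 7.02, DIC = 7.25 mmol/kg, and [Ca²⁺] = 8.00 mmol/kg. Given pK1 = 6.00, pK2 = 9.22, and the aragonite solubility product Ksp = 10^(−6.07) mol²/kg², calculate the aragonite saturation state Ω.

α₂ = 1 / (1 + [H⁺]/K2 + [H⁺]²/(K1K2)) = 1 / (1 + 10^+2.20 + 10^+1.18)
   = 1 / (1 + 158.49 + 15.136) = 1/174.62 = 0.005727
[CO3²⁻] = α₂ × DIC = 0.005727 × 7.25 = 0.04152 mmol/kg
Ksp = 10^(−6.07) = 8.511×10^-7
Ω = [Ca²⁺][CO3²⁻]/Ksp = (8.00×10^-3)(4.152×10^-5) / 8.511×10^-7 = 0.390

Ω = 0.390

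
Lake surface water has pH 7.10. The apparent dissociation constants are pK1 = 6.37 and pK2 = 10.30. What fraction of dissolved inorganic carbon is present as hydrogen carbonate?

α₁ = 1 / (1 + [H⁺]/K1 + K2/[H⁺]) = 1 / (1 + 10^-0.73 + 10^-3.20)
   = 1 / (1 + 0.18621 + 0.00063096) = 1/1.1868 = 0.8426

α₁ = 0.843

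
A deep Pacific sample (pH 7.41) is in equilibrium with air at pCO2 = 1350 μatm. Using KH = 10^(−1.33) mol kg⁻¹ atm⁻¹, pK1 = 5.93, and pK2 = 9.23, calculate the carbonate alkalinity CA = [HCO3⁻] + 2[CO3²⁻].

CA = 1.96 mmol/kg

[CO2*] = KH · pCO2 = 10^(−1.33) × 1350×10^-6 = 6.314×10^-5 mol/kg
α₀ = 1/(1 + K1/[H⁺] + K1K2/[H⁺]²) = 1/(1 + 10^+1.48 + 10^-0.34) = 0.03159
DIC = [CO2*]/α₀ = 6.314×10^-5 / 0.03159 = 1.999 mmol/kg
CA = (α₁ + 2α₂)·DIC = (0.9540 + 2×0.01444) × 1.999 = 1.96 mmol/kg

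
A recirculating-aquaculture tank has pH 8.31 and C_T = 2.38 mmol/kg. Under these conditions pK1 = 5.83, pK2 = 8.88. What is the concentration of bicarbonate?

[HCO3⁻] = 1.87 mmol/kg

α₁ = 1 / (1 + [H⁺]/K1 + K2/[H⁺]) = 1 / (1 + 10^-2.48 + 10^-0.57)
   = 1 / (1 + 0.0033113 + 0.26915) = 1/1.2725 = 0.7859
[HCO3⁻] = α₁ × DIC = 0.7859 × 2.38 = 1.87 mmol/kg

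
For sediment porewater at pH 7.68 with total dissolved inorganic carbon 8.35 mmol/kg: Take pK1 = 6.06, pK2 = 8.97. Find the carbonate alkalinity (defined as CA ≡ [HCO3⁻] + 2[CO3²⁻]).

CA = [HCO3⁻] + 2[CO3²⁻] = (α₁ + 2α₂)·DIC
At pH 7.68: [H⁺]/K1 = 10^-1.62 = 0.023988, K2/[H⁺] = 10^-1.29 = 0.051286
α₁ = 1/(1 + 0.023988 + 0.051286) = 1/1.0753 = 0.9300; α₂ = α₁·K2/[H⁺] = 0.04770
α₁ + 2α₂ = 1.0254
CA = 1.0254 × 8.35 = 8.56 mmol/kg

CA = 8.56 mmol/kg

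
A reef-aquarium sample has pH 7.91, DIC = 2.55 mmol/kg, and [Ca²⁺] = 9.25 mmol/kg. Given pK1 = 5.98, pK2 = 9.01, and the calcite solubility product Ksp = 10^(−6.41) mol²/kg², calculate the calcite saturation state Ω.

Ω = 4.41

α₂ = 1 / (1 + [H⁺]/K2 + [H⁺]²/(K1K2)) = 1 / (1 + 10^+1.10 + 10^-0.83)
   = 1 / (1 + 12.589 + 0.14791) = 1/13.737 = 0.07280
[CO3²⁻] = α₂ × DIC = 0.07280 × 2.55 = 0.1856 mmol/kg
Ksp = 10^(−6.41) = 3.890×10^-7
Ω = [Ca²⁺][CO3²⁻]/Ksp = (9.25×10^-3)(1.856×10^-4) / 3.890×10^-7 = 4.41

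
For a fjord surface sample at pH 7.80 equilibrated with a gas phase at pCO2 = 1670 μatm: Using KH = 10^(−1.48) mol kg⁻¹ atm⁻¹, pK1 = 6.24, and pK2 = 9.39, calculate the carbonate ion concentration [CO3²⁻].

[CO3²⁻] = 0.0516 mmol/kg

[CO2*] = KH · pCO2 = 10^(−1.48) × 1670×10^-6 = 5.530×10^-5 mol/kg
α₀ = 1/(1 + K1/[H⁺] + K1K2/[H⁺]²) = 1/(1 + 10^+1.56 + 10^-0.03) = 0.02615
DIC = [CO2*]/α₀ = 5.530×10^-5 / 0.02615 = 2.115 mmol/kg
[CO3²⁻] = α₂·DIC; α₂ = 0.02440, so [CO3²⁻] = 0.02440 × 2.115 = 0.0516 mmol/kg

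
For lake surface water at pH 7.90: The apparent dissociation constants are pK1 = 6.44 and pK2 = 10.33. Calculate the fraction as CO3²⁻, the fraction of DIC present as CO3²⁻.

α₂ = 0.00358

α₂ = 1 / (1 + [H⁺]/K2 + [H⁺]²/(K1K2)) = 1 / (1 + 10^+2.43 + 10^+0.97)
   = 1 / (1 + 269.15 + 9.3325) = 1/279.49 = 0.003578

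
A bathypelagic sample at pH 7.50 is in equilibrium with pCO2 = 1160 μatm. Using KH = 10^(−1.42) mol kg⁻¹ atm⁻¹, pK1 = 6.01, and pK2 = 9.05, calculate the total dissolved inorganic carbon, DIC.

[CO2*] = KH · pCO2 = 10^(−1.42) × 1160×10^-6 = 4.410×10^-5 mol/kg
α₀ = 1/(1 + K1/[H⁺] + K1K2/[H⁺]²) = 1/(1 + 10^+1.49 + 10^-0.06) = 0.03051
DIC = [CO2*]/α₀ = 4.410×10^-5 / 0.03051 = 1.45 mmol/kg

DIC = 1.45 mmol/kg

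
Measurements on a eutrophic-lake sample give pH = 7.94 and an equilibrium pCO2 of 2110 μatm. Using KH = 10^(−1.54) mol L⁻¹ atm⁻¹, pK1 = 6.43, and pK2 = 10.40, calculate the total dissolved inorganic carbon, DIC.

DIC = 2.04 mmol/L

[CO2*] = KH · pCO2 = 10^(−1.54) × 2110×10^-6 = 6.085×10^-5 mol/L
α₀ = 1/(1 + K1/[H⁺] + K1K2/[H⁺]²) = 1/(1 + 10^+1.51 + 10^-0.95) = 0.02988
DIC = [CO2*]/α₀ = 6.085×10^-5 / 0.02988 = 2.04 mmol/L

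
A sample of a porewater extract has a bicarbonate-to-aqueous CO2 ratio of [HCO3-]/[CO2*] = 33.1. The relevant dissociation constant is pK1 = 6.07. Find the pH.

From K1 = [H⁺][HCO3-]/[CO2*]:  pH = pK1 + log₁₀([HCO3-]/[CO2*])
log₁₀(33.1) = +1.520
pH = 6.07 + (+1.520) = 7.59

pH = 7.59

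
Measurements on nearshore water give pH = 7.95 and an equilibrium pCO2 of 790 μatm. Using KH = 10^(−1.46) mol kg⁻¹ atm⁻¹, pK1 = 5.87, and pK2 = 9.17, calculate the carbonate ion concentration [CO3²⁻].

[CO3²⁻] = 0.198 mmol/kg

[CO2*] = KH · pCO2 = 10^(−1.46) × 790×10^-6 = 2.739×10^-5 mol/kg
α₀ = 1/(1 + K1/[H⁺] + K1K2/[H⁺]²) = 1/(1 + 10^+2.08 + 10^+0.86) = 0.007784
DIC = [CO2*]/α₀ = 2.739×10^-5 / 0.007784 = 3.519 mmol/kg
[CO3²⁻] = α₂·DIC; α₂ = 0.05639, so [CO3²⁻] = 0.05639 × 3.519 = 0.198 mmol/kg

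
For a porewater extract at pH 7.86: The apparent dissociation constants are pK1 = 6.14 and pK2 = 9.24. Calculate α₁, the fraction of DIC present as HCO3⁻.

α₁ = 1 / (1 + [H⁺]/K1 + K2/[H⁺]) = 1 / (1 + 10^-1.72 + 10^-1.38)
   = 1 / (1 + 0.019055 + 0.041687) = 1/1.0607 = 0.9427

α₁ = 0.943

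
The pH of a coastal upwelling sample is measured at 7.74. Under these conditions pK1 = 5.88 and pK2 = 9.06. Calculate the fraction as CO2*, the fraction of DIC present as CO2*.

α₀ = 1 / (1 + K1/[H⁺] + K1K2/[H⁺]²) = 1 / (1 + 10^+1.86 + 10^+0.54)
   = 1 / (1 + 72.444 + 3.4674) = 1/76.911 = 0.01300

α₀ = 0.0130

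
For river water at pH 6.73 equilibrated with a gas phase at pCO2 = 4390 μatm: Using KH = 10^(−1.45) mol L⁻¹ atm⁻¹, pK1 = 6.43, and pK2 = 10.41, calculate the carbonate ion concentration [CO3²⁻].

[CO2*] = KH · pCO2 = 10^(−1.45) × 4390×10^-6 = 1.558×10^-4 mol/L
α₀ = 1/(1 + K1/[H⁺] + K1K2/[H⁺]²) = 1/(1 + 10^+0.30 + 10^-3.38) = 0.3338
DIC = [CO2*]/α₀ = 1.558×10^-4 / 0.3338 = 0.4666 mmol/L
[CO3²⁻] = α₂·DIC; α₂ = 0.0001392, so [CO3²⁻] = 0.0001392 × 0.4666 = 6.49×10^-5 mmol/L = 0.0649 μmol/L

[CO3²⁻] = 0.0649 μmol/L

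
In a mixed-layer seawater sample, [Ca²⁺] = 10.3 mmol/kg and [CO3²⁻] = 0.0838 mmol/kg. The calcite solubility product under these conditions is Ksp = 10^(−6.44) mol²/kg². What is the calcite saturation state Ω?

Ω = 2.38

Ksp = 10^(−6.44) = 3.631×10^-7
Ω = [Ca²⁺][CO3²⁻]/Ksp = (10.3×10^-3)(0.0838×10^-3) / 3.631×10^-7 = 2.38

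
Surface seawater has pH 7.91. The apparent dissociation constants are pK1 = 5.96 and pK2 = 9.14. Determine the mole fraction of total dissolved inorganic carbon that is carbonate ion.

α₂ = 1 / (1 + [H⁺]/K2 + [H⁺]²/(K1K2)) = 1 / (1 + 10^+1.23 + 10^-0.72)
   = 1 / (1 + 16.982 + 0.19055) = 1/18.173 = 0.05503

α₂ = 0.0550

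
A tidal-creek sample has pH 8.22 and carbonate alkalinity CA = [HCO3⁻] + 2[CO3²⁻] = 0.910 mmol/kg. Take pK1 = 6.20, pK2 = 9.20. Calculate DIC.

DIC = 0.838 mmol/kg

CA = [HCO3⁻] + 2[CO3²⁻] = (α₁ + 2α₂)·DIC
At pH 8.22: [H⁺]/K1 = 10^-2.02 = 0.0095499, K2/[H⁺] = 10^-0.98 = 0.10471
α₁ = 1/(1 + 0.0095499 + 0.10471) = 1/1.1143 = 0.8975; α₂ = α₁·K2/[H⁺] = 0.09398
α₁ + 2α₂ = 1.0854
DIC = CA / (α₁ + 2α₂) = 0.910 / 1.0854 = 0.838 mmol/kg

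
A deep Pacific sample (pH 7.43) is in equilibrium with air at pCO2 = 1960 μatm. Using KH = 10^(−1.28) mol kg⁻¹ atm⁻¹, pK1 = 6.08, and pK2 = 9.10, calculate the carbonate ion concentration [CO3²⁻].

[CO3²⁻] = 0.0492 mmol/kg

[CO2*] = KH · pCO2 = 10^(−1.28) × 1960×10^-6 = 1.029×10^-4 mol/kg
α₀ = 1/(1 + K1/[H⁺] + K1K2/[H⁺]²) = 1/(1 + 10^+1.35 + 10^-0.32) = 0.04190
DIC = [CO2*]/α₀ = 1.029×10^-4 / 0.04190 = 2.455 mmol/kg
[CO3²⁻] = α₂·DIC; α₂ = 0.02006, so [CO3²⁻] = 0.02006 × 2.455 = 0.0492 mmol/kg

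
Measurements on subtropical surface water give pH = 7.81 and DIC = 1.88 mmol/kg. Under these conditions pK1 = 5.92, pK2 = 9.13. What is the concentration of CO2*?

[CO2*] = 0.0228 mmol/kg

α₀ = 1 / (1 + K1/[H⁺] + K1K2/[H⁺]²) = 1 / (1 + 10^+1.89 + 10^+0.57)
   = 1 / (1 + 77.625 + 3.7154) = 1/82.340 = 0.01214
[CO2*] = α₀ × DIC = 0.01214 × 1.88 = 0.0228 mmol/kg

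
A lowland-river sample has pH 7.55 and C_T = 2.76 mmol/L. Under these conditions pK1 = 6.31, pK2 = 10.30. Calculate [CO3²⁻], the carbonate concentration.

α₂ = 1 / (1 + [H⁺]/K2 + [H⁺]²/(K1K2)) = 1 / (1 + 10^+2.75 + 10^+1.51)
   = 1 / (1 + 562.34 + 32.359) = 1/595.70 = 0.001679
[CO3²⁻] = α₂ × DIC = 0.001679 × 2.76 = 0.00463 mmol/L = 4.63 μmol/L

[CO3²⁻] = 4.63 μmol/L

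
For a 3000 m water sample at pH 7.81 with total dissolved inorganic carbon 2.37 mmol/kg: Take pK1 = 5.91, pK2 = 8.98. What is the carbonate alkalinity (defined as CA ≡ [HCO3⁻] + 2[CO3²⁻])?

CA = 2.49 mmol/kg

CA = [HCO3⁻] + 2[CO3²⁻] = (α₁ + 2α₂)·DIC
At pH 7.81: [H⁺]/K1 = 10^-1.90 = 0.012589, K2/[H⁺] = 10^-1.17 = 0.067608
α₁ = 1/(1 + 0.012589 + 0.067608) = 1/1.0802 = 0.9258; α₂ = α₁·K2/[H⁺] = 0.06259
α₁ + 2α₂ = 1.0509
CA = 1.0509 × 2.37 = 2.49 mmol/kg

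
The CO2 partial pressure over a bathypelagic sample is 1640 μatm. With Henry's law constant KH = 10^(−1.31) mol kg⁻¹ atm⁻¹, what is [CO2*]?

[CO2*] = 80.3 μmol/kg

KH = 10^(−1.31) = 4.898×10^-2 mol kg⁻¹ atm⁻¹
[CO2*] = KH · pCO2 = 4.898×10^-2 × 1640×10^-6 atm = 8.03×10^-5 mol/kg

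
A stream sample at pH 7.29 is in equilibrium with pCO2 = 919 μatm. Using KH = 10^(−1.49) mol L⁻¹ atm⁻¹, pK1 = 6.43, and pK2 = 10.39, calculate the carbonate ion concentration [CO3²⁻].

[CO3²⁻] = 0.171 μmol/L

[CO2*] = KH · pCO2 = 10^(−1.49) × 919×10^-6 = 2.974×10^-5 mol/L
α₀ = 1/(1 + K1/[H⁺] + K1K2/[H⁺]²) = 1/(1 + 10^+0.86 + 10^-2.24) = 0.1212
DIC = [CO2*]/α₀ = 2.974×10^-5 / 0.1212 = 0.2453 mmol/L
[CO3²⁻] = α₂·DIC; α₂ = 0.0006975, so [CO3²⁻] = 0.0006975 × 0.2453 = 0.000171 mmol/L = 0.171 μmol/L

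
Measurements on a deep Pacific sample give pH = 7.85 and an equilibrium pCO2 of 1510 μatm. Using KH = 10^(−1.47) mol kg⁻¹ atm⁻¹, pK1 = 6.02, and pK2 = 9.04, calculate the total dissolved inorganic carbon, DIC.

DIC = 3.73 mmol/kg

[CO2*] = KH · pCO2 = 10^(−1.47) × 1510×10^-6 = 5.117×10^-5 mol/kg
α₀ = 1/(1 + K1/[H⁺] + K1K2/[H⁺]²) = 1/(1 + 10^+1.83 + 10^+0.64) = 0.01370
DIC = [CO2*]/α₀ = 5.117×10^-5 / 0.01370 = 3.73 mmol/kg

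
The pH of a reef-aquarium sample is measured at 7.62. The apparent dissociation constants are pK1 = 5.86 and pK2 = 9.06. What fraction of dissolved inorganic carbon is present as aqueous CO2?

α₀ = 1 / (1 + K1/[H⁺] + K1K2/[H⁺]²) = 1 / (1 + 10^+1.76 + 10^+0.32)
   = 1 / (1 + 57.544 + 2.0893) = 1/60.633 = 0.01649

α₀ = 0.0165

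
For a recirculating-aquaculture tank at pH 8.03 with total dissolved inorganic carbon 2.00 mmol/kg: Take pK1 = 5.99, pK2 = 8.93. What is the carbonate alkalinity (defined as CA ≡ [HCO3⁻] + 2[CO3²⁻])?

CA = 2.21 mmol/kg

CA = [HCO3⁻] + 2[CO3²⁻] = (α₁ + 2α₂)·DIC
At pH 8.03: [H⁺]/K1 = 10^-2.04 = 0.0091201, K2/[H⁺] = 10^-0.90 = 0.12589
α₁ = 1/(1 + 0.0091201 + 0.12589) = 1/1.1350 = 0.8810; α₂ = α₁·K2/[H⁺] = 0.1109
α₁ + 2α₂ = 1.1029
CA = 1.1029 × 2.00 = 2.21 mmol/kg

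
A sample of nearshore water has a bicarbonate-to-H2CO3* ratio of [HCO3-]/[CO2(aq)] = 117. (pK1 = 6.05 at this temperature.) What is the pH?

pH = 8.12

From K1 = [H⁺][HCO3-]/[CO2(aq)]:  pH = pK1 + log₁₀([HCO3-]/[CO2(aq)])
log₁₀(117) = +2.068
pH = 6.05 + (+2.068) = 8.12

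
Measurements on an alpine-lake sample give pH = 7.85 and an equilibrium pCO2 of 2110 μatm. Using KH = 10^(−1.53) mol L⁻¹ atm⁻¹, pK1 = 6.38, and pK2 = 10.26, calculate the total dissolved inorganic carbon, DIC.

[CO2*] = KH · pCO2 = 10^(−1.53) × 2110×10^-6 = 6.227×10^-5 mol/L
α₀ = 1/(1 + K1/[H⁺] + K1K2/[H⁺]²) = 1/(1 + 10^+1.47 + 10^-0.94) = 0.03265
DIC = [CO2*]/α₀ = 6.227×10^-5 / 0.03265 = 1.91 mmol/L

DIC = 1.91 mmol/L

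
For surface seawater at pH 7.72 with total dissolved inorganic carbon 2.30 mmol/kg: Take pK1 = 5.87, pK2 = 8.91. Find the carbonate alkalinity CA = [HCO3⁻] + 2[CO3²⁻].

CA = [HCO3⁻] + 2[CO3²⁻] = (α₁ + 2α₂)·DIC
At pH 7.72: [H⁺]/K1 = 10^-1.85 = 0.014125, K2/[H⁺] = 10^-1.19 = 0.064565
α₁ = 1/(1 + 0.014125 + 0.064565) = 1/1.0787 = 0.9270; α₂ = α₁·K2/[H⁺] = 0.05986
α₁ + 2α₂ = 1.0468
CA = 1.0468 × 2.30 = 2.41 mmol/kg

CA = 2.41 mmol/kg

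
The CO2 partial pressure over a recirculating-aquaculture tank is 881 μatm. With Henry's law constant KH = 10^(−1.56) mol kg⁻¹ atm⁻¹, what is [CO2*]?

[CO2*] = 24.3 μmol/kg

KH = 10^(−1.56) = 2.754×10^-2 mol kg⁻¹ atm⁻¹
[CO2*] = KH · pCO2 = 2.754×10^-2 × 881×10^-6 atm = 2.43×10^-5 mol/kg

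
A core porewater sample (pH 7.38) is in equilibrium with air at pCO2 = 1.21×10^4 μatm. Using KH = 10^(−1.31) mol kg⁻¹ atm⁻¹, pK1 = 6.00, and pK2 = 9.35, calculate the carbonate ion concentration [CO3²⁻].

[CO2*] = KH · pCO2 = 10^(−1.31) × 1.21×10^4×10^-6 = 5.926×10^-4 mol/kg
α₀ = 1/(1 + K1/[H⁺] + K1K2/[H⁺]²) = 1/(1 + 10^+1.38 + 10^-0.59) = 0.03961
DIC = [CO2*]/α₀ = 5.926×10^-4 / 0.03961 = 14.96 mmol/kg
[CO3²⁻] = α₂·DIC; α₂ = 0.01018, so [CO3²⁻] = 0.01018 × 14.96 = 0.152 mmol/kg

[CO3²⁻] = 0.152 mmol/kg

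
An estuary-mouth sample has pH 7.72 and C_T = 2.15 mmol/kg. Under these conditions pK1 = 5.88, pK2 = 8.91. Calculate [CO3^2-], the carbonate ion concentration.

α₂ = 1 / (1 + [H⁺]/K2 + [H⁺]²/(K1K2)) = 1 / (1 + 10^+1.19 + 10^-0.65)
   = 1 / (1 + 15.488 + 0.22387) = 1/16.712 = 0.05984
[CO3²⁻] = α₂ × DIC = 0.05984 × 2.15 = 0.129 mmol/kg

[CO3²⁻] = 0.129 mmol/kg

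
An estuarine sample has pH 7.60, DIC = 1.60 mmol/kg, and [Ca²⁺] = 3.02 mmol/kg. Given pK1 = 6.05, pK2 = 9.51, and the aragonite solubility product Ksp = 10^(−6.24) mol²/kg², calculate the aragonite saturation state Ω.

α₂ = 1 / (1 + [H⁺]/K2 + [H⁺]²/(K1K2)) = 1 / (1 + 10^+1.91 + 10^+0.36)
   = 1 / (1 + 81.283 + 2.2909) = 1/84.574 = 0.01182
[CO3²⁻] = α₂ × DIC = 0.01182 × 1.60 = 0.01892 mmol/kg = 18.92 μmol/kg
Ksp = 10^(−6.24) = 5.754×10^-7
Ω = [Ca²⁺][CO3²⁻]/Ksp = (3.02×10^-3)(1.892×10^-5) / 5.754×10^-7 = 0.0993

Ω = 0.0993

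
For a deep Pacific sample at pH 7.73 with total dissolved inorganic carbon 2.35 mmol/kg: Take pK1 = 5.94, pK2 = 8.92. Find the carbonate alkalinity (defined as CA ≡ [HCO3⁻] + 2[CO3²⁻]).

CA = 2.46 mmol/kg

CA = [HCO3⁻] + 2[CO3²⁻] = (α₁ + 2α₂)·DIC
At pH 7.73: [H⁺]/K1 = 10^-1.79 = 0.016218, K2/[H⁺] = 10^-1.19 = 0.064565
α₁ = 1/(1 + 0.016218 + 0.064565) = 1/1.0808 = 0.9253; α₂ = α₁·K2/[H⁺] = 0.05974
α₁ + 2α₂ = 1.0447
CA = 1.0447 × 2.35 = 2.46 mmol/kg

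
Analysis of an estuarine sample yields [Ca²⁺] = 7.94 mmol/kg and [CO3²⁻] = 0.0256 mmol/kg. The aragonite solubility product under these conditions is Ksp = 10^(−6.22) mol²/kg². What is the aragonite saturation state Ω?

Ksp = 10^(−6.22) = 6.026×10^-7
Ω = [Ca²⁺][CO3²⁻]/Ksp = (7.94×10^-3)(0.0256×10^-3) / 6.026×10^-7 = 0.337

Ω = 0.337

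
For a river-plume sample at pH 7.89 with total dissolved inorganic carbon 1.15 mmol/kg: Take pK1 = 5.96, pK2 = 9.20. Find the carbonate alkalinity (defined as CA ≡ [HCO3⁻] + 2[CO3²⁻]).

CA = 1.19 mmol/kg

CA = [HCO3⁻] + 2[CO3²⁻] = (α₁ + 2α₂)·DIC
At pH 7.89: [H⁺]/K1 = 10^-1.93 = 0.011749, K2/[H⁺] = 10^-1.31 = 0.048978
α₁ = 1/(1 + 0.011749 + 0.048978) = 1/1.0607 = 0.9427; α₂ = α₁·K2/[H⁺] = 0.04617
α₁ + 2α₂ = 1.0351
CA = 1.0351 × 1.15 = 1.19 mmol/kg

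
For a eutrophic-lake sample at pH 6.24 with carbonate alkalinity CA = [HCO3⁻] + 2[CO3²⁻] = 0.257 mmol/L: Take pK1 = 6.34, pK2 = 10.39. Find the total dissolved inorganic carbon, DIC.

DIC = 0.580 mmol/L

CA = [HCO3⁻] + 2[CO3²⁻] = (α₁ + 2α₂)·DIC
At pH 6.24: [H⁺]/K1 = 10^0.10 = 1.2589, K2/[H⁺] = 10^-4.15 = 7.0795×10^-5
α₁ = 1/(1 + 1.2589 + 7.0795×10^-5) = 1/2.2590 = 0.4427; α₂ = α₁·K2/[H⁺] = 3.134×10^-5
α₁ + 2α₂ = 0.4427
DIC = CA / (α₁ + 2α₂) = 0.257 / 0.4427 = 0.580 mmol/L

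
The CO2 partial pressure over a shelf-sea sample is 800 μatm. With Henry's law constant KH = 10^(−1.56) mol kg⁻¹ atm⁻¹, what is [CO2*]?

[CO2*] = 22.0 μmol/kg

KH = 10^(−1.56) = 2.754×10^-2 mol kg⁻¹ atm⁻¹
[CO2*] = KH · pCO2 = 2.754×10^-2 × 800×10^-6 atm = 2.20×10^-5 mol/kg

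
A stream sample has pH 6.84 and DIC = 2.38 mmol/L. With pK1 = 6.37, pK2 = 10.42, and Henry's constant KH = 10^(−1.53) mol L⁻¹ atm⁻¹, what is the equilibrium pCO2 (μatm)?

pCO2 = 2.04×10^4 μatm

α₀ = 1 / (1 + K1/[H⁺] + K1K2/[H⁺]²) = 1 / (1 + 10^+0.47 + 10^-3.11)
   = 1 / (1 + 2.9512 + 0.00077625) = 1/3.9520 = 0.2530
[CO2*] = α₀ × DIC = 0.2530 × 2.38 = 0.6022 mmol/L
pCO2 = [CO2*]/KH = 6.022×10^-4 / 2.951×10^-2 = 2.04×10^4 μatm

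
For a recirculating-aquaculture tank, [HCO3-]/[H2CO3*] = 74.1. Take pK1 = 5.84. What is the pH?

pH = 7.71

From K1 = [H⁺][HCO3-]/[H2CO3*]:  pH = pK1 + log₁₀([HCO3-]/[H2CO3*])
log₁₀(74.1) = +1.870
pH = 5.84 + (+1.870) = 7.71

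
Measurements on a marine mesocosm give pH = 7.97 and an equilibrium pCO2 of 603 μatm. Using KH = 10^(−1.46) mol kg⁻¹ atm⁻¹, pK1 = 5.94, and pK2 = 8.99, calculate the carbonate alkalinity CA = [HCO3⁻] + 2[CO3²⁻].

[CO2*] = KH · pCO2 = 10^(−1.46) × 603×10^-6 = 2.091×10^-5 mol/kg
α₀ = 1/(1 + K1/[H⁺] + K1K2/[H⁺]²) = 1/(1 + 10^+2.03 + 10^+1.01) = 0.008447
DIC = [CO2*]/α₀ = 2.091×10^-5 / 0.008447 = 2.475 mmol/kg
CA = (α₁ + 2α₂)·DIC = (0.9051 + 2×0.08644) × 2.475 = 2.67 mmol/kg

CA = 2.67 mmol/kg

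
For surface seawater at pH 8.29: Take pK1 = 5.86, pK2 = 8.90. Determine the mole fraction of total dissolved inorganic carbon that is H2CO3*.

α₀ = 0.00297

α₀ = 1 / (1 + K1/[H⁺] + K1K2/[H⁺]²) = 1 / (1 + 10^+2.43 + 10^+1.82)
   = 1 / (1 + 269.15 + 66.069) = 1/336.22 = 0.002974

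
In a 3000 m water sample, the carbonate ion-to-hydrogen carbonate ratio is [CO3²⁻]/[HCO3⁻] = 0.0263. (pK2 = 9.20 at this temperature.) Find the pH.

pH = 7.62

From K2 = [H⁺][CO3²⁻]/[HCO3⁻]:  pH = pK2 + log₁₀([CO3²⁻]/[HCO3⁻])
log₁₀(0.0263) = -1.580
pH = 9.20 + (-1.580) = 7.62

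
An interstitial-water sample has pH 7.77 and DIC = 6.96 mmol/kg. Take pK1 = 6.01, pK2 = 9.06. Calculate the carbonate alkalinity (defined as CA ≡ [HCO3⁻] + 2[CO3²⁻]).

CA = [HCO3⁻] + 2[CO3²⁻] = (α₁ + 2α₂)·DIC
At pH 7.77: [H⁺]/K1 = 10^-1.76 = 0.017378, K2/[H⁺] = 10^-1.29 = 0.051286
α₁ = 1/(1 + 0.017378 + 0.051286) = 1/1.0687 = 0.9357; α₂ = α₁·K2/[H⁺] = 0.04799
α₁ + 2α₂ = 1.0317
CA = 1.0317 × 6.96 = 7.18 mmol/kg

CA = 7.18 mmol/kg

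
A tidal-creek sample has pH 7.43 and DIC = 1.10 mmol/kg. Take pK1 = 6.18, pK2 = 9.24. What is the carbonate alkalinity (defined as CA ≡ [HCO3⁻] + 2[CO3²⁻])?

CA = 1.06 mmol/kg

CA = [HCO3⁻] + 2[CO3²⁻] = (α₁ + 2α₂)·DIC
At pH 7.43: [H⁺]/K1 = 10^-1.25 = 0.056234, K2/[H⁺] = 10^-1.81 = 0.015488
α₁ = 1/(1 + 0.056234 + 0.015488) = 1/1.0717 = 0.9331; α₂ = α₁·K2/[H⁺] = 0.01445
α₁ + 2α₂ = 0.9620
CA = 0.9620 × 1.10 = 1.06 mmol/kg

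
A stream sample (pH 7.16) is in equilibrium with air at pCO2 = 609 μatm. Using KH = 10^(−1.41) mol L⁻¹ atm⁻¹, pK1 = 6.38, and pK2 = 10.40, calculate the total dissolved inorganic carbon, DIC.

DIC = 0.167 mmol/L

[CO2*] = KH · pCO2 = 10^(−1.41) × 609×10^-6 = 2.369×10^-5 mol/L
α₀ = 1/(1 + K1/[H⁺] + K1K2/[H⁺]²) = 1/(1 + 10^+0.78 + 10^-2.46) = 0.1423
DIC = [CO2*]/α₀ = 2.369×10^-5 / 0.1423 = 0.167 mmol/L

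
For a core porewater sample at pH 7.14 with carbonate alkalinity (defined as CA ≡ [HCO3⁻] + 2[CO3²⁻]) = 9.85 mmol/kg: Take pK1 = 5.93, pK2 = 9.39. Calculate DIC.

CA = [HCO3⁻] + 2[CO3²⁻] = (α₁ + 2α₂)·DIC
At pH 7.14: [H⁺]/K1 = 10^-1.21 = 0.061660, K2/[H⁺] = 10^-2.25 = 0.0056234
α₁ = 1/(1 + 0.061660 + 0.0056234) = 1/1.0673 = 0.9370; α₂ = α₁·K2/[H⁺] = 0.005269
α₁ + 2α₂ = 0.9475
DIC = CA / (α₁ + 2α₂) = 9.85 / 0.9475 = 10.4 mmol/kg

DIC = 10.4 mmol/kg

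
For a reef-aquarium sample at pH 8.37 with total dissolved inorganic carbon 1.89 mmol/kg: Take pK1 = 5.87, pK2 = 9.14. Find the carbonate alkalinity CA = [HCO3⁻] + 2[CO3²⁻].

CA = 2.16 mmol/kg

CA = [HCO3⁻] + 2[CO3²⁻] = (α₁ + 2α₂)·DIC
At pH 8.37: [H⁺]/K1 = 10^-2.50 = 0.0031623, K2/[H⁺] = 10^-0.77 = 0.16982
α₁ = 1/(1 + 0.0031623 + 0.16982) = 1/1.1730 = 0.8525; α₂ = α₁·K2/[H⁺] = 0.1448
α₁ + 2α₂ = 1.1421
CA = 1.1421 × 1.89 = 2.16 mmol/kg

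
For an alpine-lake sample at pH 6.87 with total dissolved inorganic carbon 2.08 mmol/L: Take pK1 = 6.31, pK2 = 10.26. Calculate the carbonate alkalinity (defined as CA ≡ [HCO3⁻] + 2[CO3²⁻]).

CA = [HCO3⁻] + 2[CO3²⁻] = (α₁ + 2α₂)·DIC
At pH 6.87: [H⁺]/K1 = 10^-0.56 = 0.27542, K2/[H⁺] = 10^-3.39 = 0.00040738
α₁ = 1/(1 + 0.27542 + 0.00040738) = 1/1.2758 = 0.7838; α₂ = α₁·K2/[H⁺] = 0.0003193
α₁ + 2α₂ = 0.7844
CA = 0.7844 × 2.08 = 1.63 mmol/L

CA = 1.63 mmol/L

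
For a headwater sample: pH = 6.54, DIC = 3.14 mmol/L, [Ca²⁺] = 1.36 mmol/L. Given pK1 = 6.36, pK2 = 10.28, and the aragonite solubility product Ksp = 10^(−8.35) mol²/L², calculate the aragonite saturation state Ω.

Ω = 0.105

α₂ = 1 / (1 + [H⁺]/K2 + [H⁺]²/(K1K2)) = 1 / (1 + 10^+3.74 + 10^+3.56)
   = 1 / (1 + 5495.4 + 3630.8) = 1/9127.2 = 0.0001096
[CO3²⁻] = α₂ × DIC = 0.0001096 × 3.14 = 0.0003440 mmol/L = 0.3440 μmol/L
Ksp = 10^(−8.35) = 4.467×10^-9
Ω = [Ca²⁺][CO3²⁻]/Ksp = (1.36×10^-3)(3.440×10^-7) / 4.467×10^-9 = 0.105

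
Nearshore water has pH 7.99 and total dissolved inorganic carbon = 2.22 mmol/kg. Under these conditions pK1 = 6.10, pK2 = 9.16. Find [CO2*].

[CO2*] = 0.0265 mmol/kg

α₀ = 1 / (1 + K1/[H⁺] + K1K2/[H⁺]²) = 1 / (1 + 10^+1.89 + 10^+0.72)
   = 1 / (1 + 77.625 + 5.2481) = 1/83.873 = 0.01192
[CO2*] = α₀ × DIC = 0.01192 × 2.22 = 0.0265 mmol/kg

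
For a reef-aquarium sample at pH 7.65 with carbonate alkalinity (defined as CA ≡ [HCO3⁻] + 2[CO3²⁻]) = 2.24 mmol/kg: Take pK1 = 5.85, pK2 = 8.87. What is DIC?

CA = [HCO3⁻] + 2[CO3²⁻] = (α₁ + 2α₂)·DIC
At pH 7.65: [H⁺]/K1 = 10^-1.80 = 0.015849, K2/[H⁺] = 10^-1.22 = 0.060256
α₁ = 1/(1 + 0.015849 + 0.060256) = 1/1.0761 = 0.9293; α₂ = α₁·K2/[H⁺] = 0.05599
α₁ + 2α₂ = 1.0413
DIC = CA / (α₁ + 2α₂) = 2.24 / 1.0413 = 2.15 mmol/kg

DIC = 2.15 mmol/kg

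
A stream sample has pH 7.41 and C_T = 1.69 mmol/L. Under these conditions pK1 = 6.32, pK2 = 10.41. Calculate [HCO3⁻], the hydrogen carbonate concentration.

[HCO3⁻] = 1.56 mmol/L

α₁ = 1 / (1 + [H⁺]/K1 + K2/[H⁺]) = 1 / (1 + 10^-1.09 + 10^-3.00)
   = 1 / (1 + 0.081283 + 0.0010000) = 1/1.0823 = 0.9240
[HCO3⁻] = α₁ × DIC = 0.9240 × 1.69 = 1.56 mmol/L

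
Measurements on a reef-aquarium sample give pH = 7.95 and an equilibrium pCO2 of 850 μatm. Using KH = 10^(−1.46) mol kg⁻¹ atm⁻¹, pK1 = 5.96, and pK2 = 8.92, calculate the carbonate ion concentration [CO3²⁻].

[CO3²⁻] = 0.309 mmol/kg

[CO2*] = KH · pCO2 = 10^(−1.46) × 850×10^-6 = 2.947×10^-5 mol/kg
α₀ = 1/(1 + K1/[H⁺] + K1K2/[H⁺]²) = 1/(1 + 10^+1.99 + 10^+1.02) = 0.009158
DIC = [CO2*]/α₀ = 2.947×10^-5 / 0.009158 = 3.218 mmol/kg
[CO3²⁻] = α₂·DIC; α₂ = 0.09590, so [CO3²⁻] = 0.09590 × 3.218 = 0.309 mmol/kg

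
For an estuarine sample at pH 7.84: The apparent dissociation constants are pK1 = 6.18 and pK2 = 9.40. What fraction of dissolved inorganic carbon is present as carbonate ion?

α₂ = 1 / (1 + [H⁺]/K2 + [H⁺]²/(K1K2)) = 1 / (1 + 10^+1.56 + 10^-0.10)
   = 1 / (1 + 36.308 + 0.79433) = 1/38.102 = 0.02625

α₂ = 0.0262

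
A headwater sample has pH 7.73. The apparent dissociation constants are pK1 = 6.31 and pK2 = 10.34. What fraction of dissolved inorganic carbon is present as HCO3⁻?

α₁ = 0.961

α₁ = 1 / (1 + [H⁺]/K1 + K2/[H⁺]) = 1 / (1 + 10^-1.42 + 10^-2.61)
   = 1 / (1 + 0.038019 + 0.0024547) = 1/1.0405 = 0.9611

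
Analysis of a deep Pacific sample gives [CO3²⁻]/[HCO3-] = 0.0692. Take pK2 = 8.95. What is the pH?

pH = 7.79

From K2 = [H⁺][CO3²⁻]/[HCO3-]:  pH = pK2 + log₁₀([CO3²⁻]/[HCO3-])
log₁₀(0.0692) = -1.160
pH = 8.95 + (-1.160) = 7.79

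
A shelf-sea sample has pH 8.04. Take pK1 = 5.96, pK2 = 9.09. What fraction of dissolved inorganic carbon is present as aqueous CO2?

α₀ = 0.00758

α₀ = 1 / (1 + K1/[H⁺] + K1K2/[H⁺]²) = 1 / (1 + 10^+2.08 + 10^+1.03)
   = 1 / (1 + 120.23 + 10.715) = 1/131.94 = 0.007579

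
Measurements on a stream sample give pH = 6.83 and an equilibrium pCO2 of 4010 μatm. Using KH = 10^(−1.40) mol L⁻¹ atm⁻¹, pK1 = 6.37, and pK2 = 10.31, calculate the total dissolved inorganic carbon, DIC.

[CO2*] = KH · pCO2 = 10^(−1.40) × 4010×10^-6 = 1.596×10^-4 mol/L
α₀ = 1/(1 + K1/[H⁺] + K1K2/[H⁺]²) = 1/(1 + 10^+0.46 + 10^-3.02) = 0.2574
DIC = [CO2*]/α₀ = 1.596×10^-4 / 0.2574 = 0.620 mmol/L

DIC = 0.620 mmol/L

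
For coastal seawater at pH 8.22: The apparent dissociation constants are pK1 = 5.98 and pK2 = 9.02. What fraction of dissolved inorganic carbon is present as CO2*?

α₀ = 0.00494

α₀ = 1 / (1 + K1/[H⁺] + K1K2/[H⁺]²) = 1 / (1 + 10^+2.24 + 10^+1.44)
   = 1 / (1 + 173.78 + 27.542) = 1/202.32 = 0.004943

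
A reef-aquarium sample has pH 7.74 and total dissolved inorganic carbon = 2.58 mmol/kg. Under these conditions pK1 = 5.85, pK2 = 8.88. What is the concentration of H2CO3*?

α₀ = 1 / (1 + K1/[H⁺] + K1K2/[H⁺]²) = 1 / (1 + 10^+1.89 + 10^+0.75)
   = 1 / (1 + 77.625 + 5.6234) = 1/84.248 = 0.01187
[CO2*] = α₀ × DIC = 0.01187 × 2.58 = 0.0306 mmol/kg

[CO2*] = 0.0306 mmol/kg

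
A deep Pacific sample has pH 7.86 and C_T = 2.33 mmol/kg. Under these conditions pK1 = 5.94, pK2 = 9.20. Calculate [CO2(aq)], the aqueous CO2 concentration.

α₀ = 1 / (1 + K1/[H⁺] + K1K2/[H⁺]²) = 1 / (1 + 10^+1.92 + 10^+0.58)
   = 1 / (1 + 83.176 + 3.8019) = 1/87.978 = 0.01137
[CO2*] = α₀ × DIC = 0.01137 × 2.33 = 0.0265 mmol/kg

[CO2*] = 0.0265 mmol/kg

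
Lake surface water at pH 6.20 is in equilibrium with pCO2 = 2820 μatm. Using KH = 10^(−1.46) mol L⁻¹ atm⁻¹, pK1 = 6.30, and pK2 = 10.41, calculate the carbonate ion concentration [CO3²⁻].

[CO2*] = KH · pCO2 = 10^(−1.46) × 2820×10^-6 = 9.778×10^-5 mol/L
α₀ = 1/(1 + K1/[H⁺] + K1K2/[H⁺]²) = 1/(1 + 10^-0.10 + 10^-4.31) = 0.5573
DIC = [CO2*]/α₀ = 9.778×10^-5 / 0.5573 = 0.1755 mmol/L
[CO3²⁻] = α₂·DIC; α₂ = 2.730×10^-5, so [CO3²⁻] = 2.730×10^-5 × 0.1755 = 4.79×10^-6 mmol/L = 0.00479 μmol/L

[CO3²⁻] = 0.00479 μmol/L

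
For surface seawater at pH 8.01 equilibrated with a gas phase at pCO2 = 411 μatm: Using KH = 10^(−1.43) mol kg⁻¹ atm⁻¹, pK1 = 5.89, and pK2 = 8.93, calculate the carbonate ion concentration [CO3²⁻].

[CO3²⁻] = 0.242 mmol/kg

[CO2*] = KH · pCO2 = 10^(−1.43) × 411×10^-6 = 1.527×10^-5 mol/kg
α₀ = 1/(1 + K1/[H⁺] + K1K2/[H⁺]²) = 1/(1 + 10^+2.12 + 10^+1.20) = 0.006726
DIC = [CO2*]/α₀ = 1.527×10^-5 / 0.006726 = 2.270 mmol/kg
[CO3²⁻] = α₂·DIC; α₂ = 0.1066, so [CO3²⁻] = 0.1066 × 2.270 = 0.242 mmol/kg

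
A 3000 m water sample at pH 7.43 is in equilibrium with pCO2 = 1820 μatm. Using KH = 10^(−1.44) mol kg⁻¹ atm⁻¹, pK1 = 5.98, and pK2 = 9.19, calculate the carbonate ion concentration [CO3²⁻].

[CO3²⁻] = 0.0324 mmol/kg

[CO2*] = KH · pCO2 = 10^(−1.44) × 1820×10^-6 = 6.608×10^-5 mol/kg
α₀ = 1/(1 + K1/[H⁺] + K1K2/[H⁺]²) = 1/(1 + 10^+1.45 + 10^-0.31) = 0.03370
DIC = [CO2*]/α₀ = 6.608×10^-5 / 0.03370 = 1.961 mmol/kg
[CO3²⁻] = α₂·DIC; α₂ = 0.01651, so [CO3²⁻] = 0.01651 × 1.961 = 0.0324 mmol/kg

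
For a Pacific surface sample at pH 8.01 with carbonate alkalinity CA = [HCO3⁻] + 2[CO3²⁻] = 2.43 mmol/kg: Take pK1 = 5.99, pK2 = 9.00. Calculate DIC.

CA = [HCO3⁻] + 2[CO3²⁻] = (α₁ + 2α₂)·DIC
At pH 8.01: [H⁺]/K1 = 10^-2.02 = 0.0095499, K2/[H⁺] = 10^-0.99 = 0.10233
α₁ = 1/(1 + 0.0095499 + 0.10233) = 1/1.1119 = 0.8994; α₂ = α₁·K2/[H⁺] = 0.09203
α₁ + 2α₂ = 1.0834
DIC = CA / (α₁ + 2α₂) = 2.43 / 1.0834 = 2.24 mmol/kg

DIC = 2.24 mmol/kg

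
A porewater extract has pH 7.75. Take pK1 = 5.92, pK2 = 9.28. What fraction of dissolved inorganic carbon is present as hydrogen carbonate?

α₁ = 0.958

α₁ = 1 / (1 + [H⁺]/K1 + K2/[H⁺]) = 1 / (1 + 10^-1.83 + 10^-1.53)
   = 1 / (1 + 0.014791 + 0.029512) = 1/1.0443 = 0.9576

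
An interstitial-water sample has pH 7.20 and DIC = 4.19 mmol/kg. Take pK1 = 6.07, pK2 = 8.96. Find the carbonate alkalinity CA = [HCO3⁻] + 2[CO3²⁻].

CA = [HCO3⁻] + 2[CO3²⁻] = (α₁ + 2α₂)·DIC
At pH 7.20: [H⁺]/K1 = 10^-1.13 = 0.074131, K2/[H⁺] = 10^-1.76 = 0.017378
α₁ = 1/(1 + 0.074131 + 0.017378) = 1/1.0915 = 0.9162; α₂ = α₁·K2/[H⁺] = 0.01592
α₁ + 2α₂ = 0.9480
CA = 0.9480 × 4.19 = 3.97 mmol/kg

CA = 3.97 mmol/kg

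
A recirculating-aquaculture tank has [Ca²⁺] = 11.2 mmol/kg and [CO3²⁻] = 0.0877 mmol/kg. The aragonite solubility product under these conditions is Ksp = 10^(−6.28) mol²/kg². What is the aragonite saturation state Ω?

Ksp = 10^(−6.28) = 5.248×10^-7
Ω = [Ca²⁺][CO3²⁻]/Ksp = (11.2×10^-3)(0.0877×10^-3) / 5.248×10^-7 = 1.87

Ω = 1.87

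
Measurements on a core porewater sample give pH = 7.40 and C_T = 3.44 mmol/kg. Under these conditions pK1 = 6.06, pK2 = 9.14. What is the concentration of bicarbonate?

α₁ = 1 / (1 + [H⁺]/K1 + K2/[H⁺]) = 1 / (1 + 10^-1.34 + 10^-1.74)
   = 1 / (1 + 0.045709 + 0.018197) = 1/1.0639 = 0.9399
[HCO3⁻] = α₁ × DIC = 0.9399 × 3.44 = 3.23 mmol/kg

[HCO3⁻] = 3.23 mmol/kg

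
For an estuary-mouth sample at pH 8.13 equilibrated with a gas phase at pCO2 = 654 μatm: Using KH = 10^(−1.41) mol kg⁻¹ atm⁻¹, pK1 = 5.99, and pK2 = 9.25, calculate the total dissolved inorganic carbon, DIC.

DIC = 3.80 mmol/kg

[CO2*] = KH · pCO2 = 10^(−1.41) × 654×10^-6 = 2.544×10^-5 mol/kg
α₀ = 1/(1 + K1/[H⁺] + K1K2/[H⁺]²) = 1/(1 + 10^+2.14 + 10^+1.02) = 0.006689
DIC = [CO2*]/α₀ = 2.544×10^-5 / 0.006689 = 3.80 mmol/kg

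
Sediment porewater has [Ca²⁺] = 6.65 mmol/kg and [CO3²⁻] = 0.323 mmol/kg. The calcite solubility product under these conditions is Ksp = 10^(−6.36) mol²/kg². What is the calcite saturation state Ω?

Ksp = 10^(−6.36) = 4.365×10^-7
Ω = [Ca²⁺][CO3²⁻]/Ksp = (6.65×10^-3)(0.323×10^-3) / 4.365×10^-7 = 4.92

Ω = 4.92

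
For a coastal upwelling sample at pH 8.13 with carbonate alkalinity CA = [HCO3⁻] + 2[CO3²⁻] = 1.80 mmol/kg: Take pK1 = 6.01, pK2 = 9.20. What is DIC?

DIC = 1.68 mmol/kg

CA = [HCO3⁻] + 2[CO3²⁻] = (α₁ + 2α₂)·DIC
At pH 8.13: [H⁺]/K1 = 10^-2.12 = 0.0075858, K2/[H⁺] = 10^-1.07 = 0.085114
α₁ = 1/(1 + 0.0075858 + 0.085114) = 1/1.0927 = 0.9152; α₂ = α₁·K2/[H⁺] = 0.07789
α₁ + 2α₂ = 1.0710
DIC = CA / (α₁ + 2α₂) = 1.80 / 1.0710 = 1.68 mmol/kg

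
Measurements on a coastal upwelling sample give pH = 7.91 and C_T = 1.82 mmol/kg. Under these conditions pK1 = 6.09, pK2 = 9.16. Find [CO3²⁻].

α₂ = 1 / (1 + [H⁺]/K2 + [H⁺]²/(K1K2)) = 1 / (1 + 10^+1.25 + 10^-0.57)
   = 1 / (1 + 17.783 + 0.26915) = 1/19.052 = 0.05249
[CO3²⁻] = α₂ × DIC = 0.05249 × 1.82 = 0.0955 mmol/kg

[CO3²⁻] = 0.0955 mmol/kg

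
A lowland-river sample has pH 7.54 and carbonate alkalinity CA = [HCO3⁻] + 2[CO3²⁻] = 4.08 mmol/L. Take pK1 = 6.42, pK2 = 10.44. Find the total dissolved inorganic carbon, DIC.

DIC = 4.38 mmol/L

CA = [HCO3⁻] + 2[CO3²⁻] = (α₁ + 2α₂)·DIC
At pH 7.54: [H⁺]/K1 = 10^-1.12 = 0.075858, K2/[H⁺] = 10^-2.90 = 0.0012589
α₁ = 1/(1 + 0.075858 + 0.0012589) = 1/1.0771 = 0.9284; α₂ = α₁·K2/[H⁺] = 0.001169
α₁ + 2α₂ = 0.9307
DIC = CA / (α₁ + 2α₂) = 4.08 / 0.9307 = 4.38 mmol/L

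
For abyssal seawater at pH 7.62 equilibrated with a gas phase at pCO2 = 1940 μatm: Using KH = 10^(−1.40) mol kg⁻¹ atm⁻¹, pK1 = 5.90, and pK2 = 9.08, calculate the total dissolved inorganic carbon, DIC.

DIC = 4.27 mmol/kg

[CO2*] = KH · pCO2 = 10^(−1.40) × 1940×10^-6 = 7.723×10^-5 mol/kg
α₀ = 1/(1 + K1/[H⁺] + K1K2/[H⁺]²) = 1/(1 + 10^+1.72 + 10^+0.26) = 0.01808
DIC = [CO2*]/α₀ = 7.723×10^-5 / 0.01808 = 4.27 mmol/kg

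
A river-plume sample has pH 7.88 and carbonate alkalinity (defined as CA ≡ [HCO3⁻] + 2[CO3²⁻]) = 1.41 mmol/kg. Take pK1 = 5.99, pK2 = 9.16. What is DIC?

CA = [HCO3⁻] + 2[CO3²⁻] = (α₁ + 2α₂)·DIC
At pH 7.88: [H⁺]/K1 = 10^-1.89 = 0.012882, K2/[H⁺] = 10^-1.28 = 0.052481
α₁ = 1/(1 + 0.012882 + 0.052481) = 1/1.0654 = 0.9386; α₂ = α₁·K2/[H⁺] = 0.04926
α₁ + 2α₂ = 1.0372
DIC = CA / (α₁ + 2α₂) = 1.41 / 1.0372 = 1.36 mmol/kg

DIC = 1.36 mmol/kg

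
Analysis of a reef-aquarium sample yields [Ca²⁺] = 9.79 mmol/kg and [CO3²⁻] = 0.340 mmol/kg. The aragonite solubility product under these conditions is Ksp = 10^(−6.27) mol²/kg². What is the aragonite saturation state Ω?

Ksp = 10^(−6.27) = 5.370×10^-7
Ω = [Ca²⁺][CO3²⁻]/Ksp = (9.79×10^-3)(0.340×10^-3) / 5.370×10^-7 = 6.20

Ω = 6.20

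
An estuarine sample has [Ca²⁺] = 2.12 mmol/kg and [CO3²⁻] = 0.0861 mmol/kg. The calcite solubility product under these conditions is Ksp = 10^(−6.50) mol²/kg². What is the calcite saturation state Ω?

Ksp = 10^(−6.50) = 3.162×10^-7
Ω = [Ca²⁺][CO3²⁻]/Ksp = (2.12×10^-3)(0.0861×10^-3) / 3.162×10^-7 = 0.577

Ω = 0.577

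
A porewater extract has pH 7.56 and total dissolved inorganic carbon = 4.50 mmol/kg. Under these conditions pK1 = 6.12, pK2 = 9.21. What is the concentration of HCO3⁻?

[HCO3⁻] = 4.25 mmol/kg

α₁ = 1 / (1 + [H⁺]/K1 + K2/[H⁺]) = 1 / (1 + 10^-1.44 + 10^-1.65)
   = 1 / (1 + 0.036308 + 0.022387) = 1/1.0587 = 0.9446
[HCO3⁻] = α₁ × DIC = 0.9446 × 4.50 = 4.25 mmol/kg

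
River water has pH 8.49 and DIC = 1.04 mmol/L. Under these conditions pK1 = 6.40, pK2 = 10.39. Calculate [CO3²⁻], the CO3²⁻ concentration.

[CO3²⁻] = 12.8 μmol/L

α₂ = 1 / (1 + [H⁺]/K2 + [H⁺]²/(K1K2)) = 1 / (1 + 10^+1.90 + 10^-0.19)
   = 1 / (1 + 79.433 + 0.64565) = 1/81.078 = 0.01233
[CO3²⁻] = α₂ × DIC = 0.01233 × 1.04 = 0.0128 mmol/L = 12.8 μmol/L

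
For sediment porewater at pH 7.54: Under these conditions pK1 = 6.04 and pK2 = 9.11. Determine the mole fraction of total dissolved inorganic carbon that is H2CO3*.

α₀ = 0.0299

α₀ = 1 / (1 + K1/[H⁺] + K1K2/[H⁺]²) = 1 / (1 + 10^+1.50 + 10^-0.07)
   = 1 / (1 + 31.623 + 0.85114) = 1/33.474 = 0.02987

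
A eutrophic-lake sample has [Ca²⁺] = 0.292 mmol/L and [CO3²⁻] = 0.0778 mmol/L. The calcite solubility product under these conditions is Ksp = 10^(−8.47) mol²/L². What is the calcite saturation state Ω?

Ksp = 10^(−8.47) = 3.388×10^-9
Ω = [Ca²⁺][CO3²⁻]/Ksp = (0.292×10^-3)(0.0778×10^-3) / 3.388×10^-9 = 6.70

Ω = 6.70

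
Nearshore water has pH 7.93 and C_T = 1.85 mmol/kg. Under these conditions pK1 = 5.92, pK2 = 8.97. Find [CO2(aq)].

[CO2*] = 16.4 μmol/kg

α₀ = 1 / (1 + K1/[H⁺] + K1K2/[H⁺]²) = 1 / (1 + 10^+2.01 + 10^+0.97)
   = 1 / (1 + 102.33 + 9.3325) = 1/112.66 = 0.008876
[CO2*] = α₀ × DIC = 0.008876 × 1.85 = 0.0164 mmol/kg = 16.4 μmol/kg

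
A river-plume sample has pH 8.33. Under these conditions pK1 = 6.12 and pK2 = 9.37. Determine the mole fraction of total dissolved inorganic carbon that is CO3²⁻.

α₂ = 0.0831

α₂ = 1 / (1 + [H⁺]/K2 + [H⁺]²/(K1K2)) = 1 / (1 + 10^+1.04 + 10^-1.17)
   = 1 / (1 + 10.965 + 0.067608) = 1/12.032 = 0.08311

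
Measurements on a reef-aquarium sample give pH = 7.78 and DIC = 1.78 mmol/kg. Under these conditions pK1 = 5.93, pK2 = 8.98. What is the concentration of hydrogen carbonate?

α₁ = 1 / (1 + [H⁺]/K1 + K2/[H⁺]) = 1 / (1 + 10^-1.85 + 10^-1.20)
   = 1 / (1 + 0.014125 + 0.063096) = 1/1.0772 = 0.9283
[HCO3⁻] = α₁ × DIC = 0.9283 × 1.78 = 1.65 mmol/kg

[HCO3⁻] = 1.65 mmol/kg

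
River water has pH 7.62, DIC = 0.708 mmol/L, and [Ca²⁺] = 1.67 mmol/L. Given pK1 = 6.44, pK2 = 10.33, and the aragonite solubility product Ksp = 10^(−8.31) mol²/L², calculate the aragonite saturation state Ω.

α₂ = 1 / (1 + [H⁺]/K2 + [H⁺]²/(K1K2)) = 1 / (1 + 10^+2.71 + 10^+1.53)
   = 1 / (1 + 512.86 + 33.884) = 1/547.75 = 0.001826
[CO3²⁻] = α₂ × DIC = 0.001826 × 0.708 = 0.001293 mmol/L = 1.293 μmol/L
Ksp = 10^(−8.31) = 4.898×10^-9
Ω = [Ca²⁺][CO3²⁻]/Ksp = (1.67×10^-3)(1.293×10^-6) / 4.898×10^-9 = 0.441

Ω = 0.441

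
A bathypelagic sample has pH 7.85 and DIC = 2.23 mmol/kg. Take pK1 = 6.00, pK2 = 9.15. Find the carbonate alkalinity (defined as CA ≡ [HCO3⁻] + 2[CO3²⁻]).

CA = [HCO3⁻] + 2[CO3²⁻] = (α₁ + 2α₂)·DIC
At pH 7.85: [H⁺]/K1 = 10^-1.85 = 0.014125, K2/[H⁺] = 10^-1.30 = 0.050119
α₁ = 1/(1 + 0.014125 + 0.050119) = 1/1.0642 = 0.9396; α₂ = α₁·K2/[H⁺] = 0.04709
α₁ + 2α₂ = 1.0338
CA = 1.0338 × 2.23 = 2.31 mmol/kg

CA = 2.31 mmol/kg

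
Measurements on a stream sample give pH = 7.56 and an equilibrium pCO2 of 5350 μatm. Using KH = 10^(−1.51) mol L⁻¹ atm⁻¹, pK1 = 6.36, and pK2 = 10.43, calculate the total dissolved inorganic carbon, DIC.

[CO2*] = KH · pCO2 = 10^(−1.51) × 5350×10^-6 = 1.653×10^-4 mol/L
α₀ = 1/(1 + K1/[H⁺] + K1K2/[H⁺]²) = 1/(1 + 10^+1.20 + 10^-1.67) = 0.05928
DIC = [CO2*]/α₀ = 1.653×10^-4 / 0.05928 = 2.79 mmol/L

DIC = 2.79 mmol/L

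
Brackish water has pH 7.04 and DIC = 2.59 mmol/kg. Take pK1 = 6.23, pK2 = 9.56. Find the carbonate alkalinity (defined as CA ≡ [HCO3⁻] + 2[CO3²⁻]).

CA = 2.25 mmol/kg

CA = [HCO3⁻] + 2[CO3²⁻] = (α₁ + 2α₂)·DIC
At pH 7.04: [H⁺]/K1 = 10^-0.81 = 0.15488, K2/[H⁺] = 10^-2.52 = 0.0030200
α₁ = 1/(1 + 0.15488 + 0.0030200) = 1/1.1579 = 0.8636; α₂ = α₁·K2/[H⁺] = 0.002608
α₁ + 2α₂ = 0.8688
CA = 0.8688 × 2.59 = 2.25 mmol/kg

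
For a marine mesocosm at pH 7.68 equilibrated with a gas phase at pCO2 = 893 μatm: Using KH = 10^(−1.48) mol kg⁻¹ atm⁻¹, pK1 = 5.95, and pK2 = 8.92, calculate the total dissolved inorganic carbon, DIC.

DIC = 1.71 mmol/kg

[CO2*] = KH · pCO2 = 10^(−1.48) × 893×10^-6 = 2.957×10^-5 mol/kg
α₀ = 1/(1 + K1/[H⁺] + K1K2/[H⁺]²) = 1/(1 + 10^+1.73 + 10^+0.49) = 0.01730
DIC = [CO2*]/α₀ = 2.957×10^-5 / 0.01730 = 1.71 mmol/kg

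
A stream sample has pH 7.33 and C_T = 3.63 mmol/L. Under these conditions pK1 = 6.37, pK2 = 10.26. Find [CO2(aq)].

α₀ = 1 / (1 + K1/[H⁺] + K1K2/[H⁺]²) = 1 / (1 + 10^+0.96 + 10^-1.97)
   = 1 / (1 + 9.1201 + 0.010715) = 1/10.131 = 0.09871
[CO2*] = α₀ × DIC = 0.09871 × 3.63 = 0.358 mmol/L

[CO2*] = 0.358 mmol/L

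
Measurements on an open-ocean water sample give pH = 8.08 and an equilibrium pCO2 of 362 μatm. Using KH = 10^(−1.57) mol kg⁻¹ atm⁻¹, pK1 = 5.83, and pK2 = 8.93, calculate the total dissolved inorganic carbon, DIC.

DIC = 1.99 mmol/kg

[CO2*] = KH · pCO2 = 10^(−1.57) × 362×10^-6 = 9.743×10^-6 mol/kg
α₀ = 1/(1 + K1/[H⁺] + K1K2/[H⁺]²) = 1/(1 + 10^+2.25 + 10^+1.40) = 0.004903
DIC = [CO2*]/α₀ = 9.743×10^-6 / 0.004903 = 1.99 mmol/kg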